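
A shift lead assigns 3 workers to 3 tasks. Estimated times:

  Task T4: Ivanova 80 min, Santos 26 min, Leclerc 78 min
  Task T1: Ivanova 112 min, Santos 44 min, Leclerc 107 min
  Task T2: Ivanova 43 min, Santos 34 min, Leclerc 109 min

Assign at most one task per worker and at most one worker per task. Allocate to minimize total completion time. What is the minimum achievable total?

Optimal: Ivanova→Task T2 (43 min), Santos→Task T1 (44 min), Leclerc→Task T4 (78 min) — total 43+44+78 = 165 min.
Row-greedy (each worker in turn takes its cheapest remaining task) gives 176 min, worse by 11.
No other one-to-one assignment undercuts 165 min.

Min total: 165 min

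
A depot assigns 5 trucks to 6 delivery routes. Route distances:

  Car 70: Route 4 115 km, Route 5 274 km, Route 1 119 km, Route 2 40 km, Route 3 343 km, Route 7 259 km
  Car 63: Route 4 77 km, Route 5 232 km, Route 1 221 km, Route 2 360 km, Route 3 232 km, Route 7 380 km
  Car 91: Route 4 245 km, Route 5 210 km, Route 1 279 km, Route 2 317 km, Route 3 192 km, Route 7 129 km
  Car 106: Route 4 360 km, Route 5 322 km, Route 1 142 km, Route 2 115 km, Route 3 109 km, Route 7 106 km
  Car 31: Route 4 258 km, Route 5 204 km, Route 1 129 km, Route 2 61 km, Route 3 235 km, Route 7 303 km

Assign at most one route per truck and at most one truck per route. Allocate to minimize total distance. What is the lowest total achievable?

Min total: 484 km

This is a one-to-one assignment (minimum-cost bipartite matching).
Optimal: Car 70→Route 2 (40 km), Car 63→Route 4 (77 km), Car 91→Route 7 (129 km), Car 106→Route 3 (109 km), Car 31→Route 1 (129 km) — total 40+77+129+109+129 = 484 km.
Min-entry greedy (repeatedly take the single cheapest remaining cell) gives 544 km, worse by 60.
Next-best assignment: Car 70→Route 1, Car 63→Route 4, Car 91→Route 7, Car 106→Route 3, Car 31→Route 2 = 495 km.
Checked against all permutations: 484 km is optimal.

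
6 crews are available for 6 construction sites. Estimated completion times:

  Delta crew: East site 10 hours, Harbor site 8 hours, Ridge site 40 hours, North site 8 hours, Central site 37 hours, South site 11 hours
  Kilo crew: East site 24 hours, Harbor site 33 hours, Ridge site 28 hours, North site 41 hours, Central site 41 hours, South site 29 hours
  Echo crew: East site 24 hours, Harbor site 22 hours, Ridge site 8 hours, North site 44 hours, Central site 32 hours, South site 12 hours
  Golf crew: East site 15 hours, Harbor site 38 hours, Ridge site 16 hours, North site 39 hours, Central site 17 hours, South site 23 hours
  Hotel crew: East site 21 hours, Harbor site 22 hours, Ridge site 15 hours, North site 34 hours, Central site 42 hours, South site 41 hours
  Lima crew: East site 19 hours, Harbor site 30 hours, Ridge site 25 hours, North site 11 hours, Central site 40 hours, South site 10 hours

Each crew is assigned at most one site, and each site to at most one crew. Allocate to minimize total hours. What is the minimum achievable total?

Min total: 87 hours

This is the linear assignment problem.
Optimal: Delta crew→Harbor site (8 hours), Kilo crew→East site (24 hours), Echo crew→South site (12 hours), Golf crew→Central site (17 hours), Hotel crew→Ridge site (15 hours), Lima crew→North site (11 hours) — total 8+24+12+17+15+11 = 87 hours.
Row-greedy (each crew in turn takes its cheapest remaining site) gives 101 hours, worse by 14.
Swapping Lima crew↔Golf crew (Lima crew→Central site 40 hours, Golf crew→North site 39 hours) adds 51.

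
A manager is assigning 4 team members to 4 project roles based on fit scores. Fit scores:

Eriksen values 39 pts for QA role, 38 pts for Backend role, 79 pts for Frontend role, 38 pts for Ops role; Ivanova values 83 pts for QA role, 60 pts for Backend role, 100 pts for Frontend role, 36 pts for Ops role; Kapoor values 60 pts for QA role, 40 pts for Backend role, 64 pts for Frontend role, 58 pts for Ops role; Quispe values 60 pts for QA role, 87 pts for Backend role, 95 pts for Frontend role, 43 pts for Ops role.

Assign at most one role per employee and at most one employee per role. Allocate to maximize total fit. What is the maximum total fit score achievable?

This is the linear assignment problem.
Optimal: Eriksen→Frontend role (79 pts), Ivanova→QA role (83 pts), Kapoor→Ops role (58 pts), Quispe→Backend role (87 pts) — total 79+83+58+87 = 307 pts.
Max-entry greedy (repeatedly take the single best remaining cell) gives 285 pts, worse by 22.
Swapping Eriksen↔Kapoor (Eriksen→Ops role 38 pts, Kapoor→Frontend role 64 pts) loses 35.

Maximum total: 307 pts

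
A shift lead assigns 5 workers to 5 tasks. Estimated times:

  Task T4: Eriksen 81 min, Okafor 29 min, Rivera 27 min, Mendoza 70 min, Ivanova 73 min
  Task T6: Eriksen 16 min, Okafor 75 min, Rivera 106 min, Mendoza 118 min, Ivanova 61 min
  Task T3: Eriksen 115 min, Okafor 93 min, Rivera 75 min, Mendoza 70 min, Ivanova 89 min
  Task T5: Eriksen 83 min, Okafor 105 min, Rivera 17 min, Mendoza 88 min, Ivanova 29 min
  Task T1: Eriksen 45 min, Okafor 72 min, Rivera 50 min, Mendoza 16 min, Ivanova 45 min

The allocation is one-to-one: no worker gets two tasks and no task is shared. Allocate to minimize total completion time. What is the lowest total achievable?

Optimal: Eriksen→Task T6 (16 min), Okafor→Task T4 (29 min), Rivera→Task T3 (75 min), Mendoza→Task T1 (16 min), Ivanova→Task T5 (29 min) — total 16+29+75+16+29 = 165 min.
Column-greedy (each task in turn goes to its cheapest remaining worker) gives 214 min, worse by 49.
Every other assignment is strictly worse.

Minimum total: 165 min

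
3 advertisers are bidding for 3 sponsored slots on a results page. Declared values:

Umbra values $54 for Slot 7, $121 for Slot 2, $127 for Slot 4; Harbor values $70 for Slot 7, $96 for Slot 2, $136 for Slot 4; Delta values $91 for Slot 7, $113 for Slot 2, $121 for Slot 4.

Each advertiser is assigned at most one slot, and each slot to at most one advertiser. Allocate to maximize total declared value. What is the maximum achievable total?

Maximum total: $348

Treat this as an assignment problem: match each advertiser to one slot.
Optimal: Umbra→Slot 2 ($121), Harbor→Slot 4 ($136), Delta→Slot 7 ($91) — total 121+136+91 = $348.
Row-greedy (each advertiser in turn takes its best remaining slot) gives $314, worse by 34.
Swapping Harbor↔Umbra (Harbor→Slot 2 $96, Umbra→Slot 4 $127) loses 34.
No other one-to-one assignment exceeds $348.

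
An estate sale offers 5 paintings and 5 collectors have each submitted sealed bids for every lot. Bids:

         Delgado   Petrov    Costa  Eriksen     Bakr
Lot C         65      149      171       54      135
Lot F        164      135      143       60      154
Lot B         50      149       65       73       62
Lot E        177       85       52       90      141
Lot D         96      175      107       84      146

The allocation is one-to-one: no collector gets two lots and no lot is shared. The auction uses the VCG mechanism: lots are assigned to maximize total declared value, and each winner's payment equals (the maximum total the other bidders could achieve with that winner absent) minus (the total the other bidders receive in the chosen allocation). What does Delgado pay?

Efficient allocation: Delgado→Lot E ($177), Petrov→Lot D ($175), Costa→Lot C ($171), Eriksen→Lot B ($73), Bakr→Lot F ($154); total welfare W = $750.
Delgado receives Lot E at value $177, so the others get W − 177 = $573.
Without Delgado: best allocation of the remaining 4 bidders over all 5 lots is Petrov→Lot D ($175), Costa→Lot C ($171), Eriksen→Lot E ($90), Bakr→Lot F ($154), total $590.
VCG payment = (others' best without Delgado) − (others' welfare with Delgado) = 590 − 573 = $17.

Delgado pays $17.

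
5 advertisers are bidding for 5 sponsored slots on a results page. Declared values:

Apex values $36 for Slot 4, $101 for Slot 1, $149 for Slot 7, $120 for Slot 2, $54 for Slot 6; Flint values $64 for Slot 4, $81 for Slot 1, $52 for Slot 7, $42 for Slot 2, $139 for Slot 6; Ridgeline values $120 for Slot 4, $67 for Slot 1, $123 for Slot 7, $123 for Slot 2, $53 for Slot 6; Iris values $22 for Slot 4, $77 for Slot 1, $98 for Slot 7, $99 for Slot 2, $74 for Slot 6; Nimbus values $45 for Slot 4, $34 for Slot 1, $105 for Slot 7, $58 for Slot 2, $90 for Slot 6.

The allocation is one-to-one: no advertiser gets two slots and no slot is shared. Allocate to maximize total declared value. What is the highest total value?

Treat this as an assignment problem: match each advertiser to one slot.
Optimal: Apex→Slot 1 ($101), Flint→Slot 6 ($139), Ridgeline→Slot 4 ($120), Iris→Slot 2 ($99), Nimbus→Slot 7 ($105) — total 101+139+120+99+105 = $564.
Row-greedy (each advertiser in turn takes its best remaining slot) gives $533, worse by 31.
Next-best assignment: Apex→Slot 2, Flint→Slot 6, Ridgeline→Slot 4, Iris→Slot 1, Nimbus→Slot 7 = $561.
Swapping Flint↔Ridgeline (Flint→Slot 4 $64, Ridgeline→Slot 6 $53) loses 142.
No other one-to-one assignment exceeds $564.

Max total: $564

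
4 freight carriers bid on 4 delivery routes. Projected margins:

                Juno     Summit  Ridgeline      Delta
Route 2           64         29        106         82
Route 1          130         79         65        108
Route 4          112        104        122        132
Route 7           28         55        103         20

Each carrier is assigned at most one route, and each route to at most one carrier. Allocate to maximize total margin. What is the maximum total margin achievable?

Optimal: Juno→Route 1 ($130k), Summit→Route 7 ($55k), Ridgeline→Route 2 ($106k), Delta→Route 4 ($132k) — total 130+55+106+132 = $423k.
Row-greedy (each carrier in turn takes its best remaining route) gives $360k, worse by 63.

Max total: $423k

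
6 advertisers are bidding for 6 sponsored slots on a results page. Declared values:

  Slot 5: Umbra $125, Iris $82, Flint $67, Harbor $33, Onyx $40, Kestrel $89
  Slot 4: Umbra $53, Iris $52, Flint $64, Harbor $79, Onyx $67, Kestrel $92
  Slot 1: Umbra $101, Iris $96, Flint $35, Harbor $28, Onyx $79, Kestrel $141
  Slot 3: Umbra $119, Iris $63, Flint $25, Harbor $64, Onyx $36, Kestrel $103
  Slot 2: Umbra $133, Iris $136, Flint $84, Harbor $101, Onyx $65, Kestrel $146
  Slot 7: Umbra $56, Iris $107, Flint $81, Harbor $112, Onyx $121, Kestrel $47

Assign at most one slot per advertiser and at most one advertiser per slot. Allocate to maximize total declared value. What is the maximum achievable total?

Treat this as an assignment problem: match each advertiser to one slot.
Optimal: Umbra→Slot 3 ($119), Iris→Slot 2 ($136), Flint→Slot 5 ($67), Harbor→Slot 4 ($79), Onyx→Slot 7 ($121), Kestrel→Slot 1 ($141) — total 119+136+67+79+121+141 = $663.
Column-greedy (each slot in turn goes to its best remaining advertiser) gives $582, worse by 81.

Max total: $663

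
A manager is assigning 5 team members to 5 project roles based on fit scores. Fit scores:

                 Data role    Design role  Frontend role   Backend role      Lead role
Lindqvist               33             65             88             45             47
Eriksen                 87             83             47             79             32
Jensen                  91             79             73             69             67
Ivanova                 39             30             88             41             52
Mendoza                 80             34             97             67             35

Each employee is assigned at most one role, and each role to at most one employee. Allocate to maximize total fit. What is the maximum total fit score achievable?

This is a one-to-one assignment (maximum-weight bipartite matching).
Optimal: Lindqvist→Design role (65 pts), Eriksen→Backend role (79 pts), Jensen→Data role (91 pts), Ivanova→Lead role (52 pts), Mendoza→Frontend role (97 pts) — total 65+79+91+52+97 = 384 pts.
Column-greedy (each role in turn goes to its best remaining employee) gives 368 pts, worse by 16.
Swapping Ivanova↔Lindqvist (Ivanova→Design role 30 pts, Lindqvist→Lead role 47 pts) loses 40.
Every other assignment is strictly worse.

Max total: 384 pts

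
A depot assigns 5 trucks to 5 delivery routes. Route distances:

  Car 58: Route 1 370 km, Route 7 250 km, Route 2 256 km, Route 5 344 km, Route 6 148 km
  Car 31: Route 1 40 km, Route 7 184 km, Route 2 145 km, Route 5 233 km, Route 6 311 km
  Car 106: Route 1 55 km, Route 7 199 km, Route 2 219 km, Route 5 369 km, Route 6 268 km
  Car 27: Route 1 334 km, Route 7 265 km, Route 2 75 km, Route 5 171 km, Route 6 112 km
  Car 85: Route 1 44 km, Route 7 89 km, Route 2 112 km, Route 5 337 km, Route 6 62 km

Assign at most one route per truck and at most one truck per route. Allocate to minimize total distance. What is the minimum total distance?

Optimal: Car 58→Route 6 (148 km), Car 31→Route 5 (233 km), Car 106→Route 1 (55 km), Car 27→Route 2 (75 km), Car 85→Route 7 (89 km) — total 148+233+55+75+89 = 600 km.
Row-greedy (each truck in turn takes its cheapest remaining route) gives 799 km, worse by 199.

Min total: 600 km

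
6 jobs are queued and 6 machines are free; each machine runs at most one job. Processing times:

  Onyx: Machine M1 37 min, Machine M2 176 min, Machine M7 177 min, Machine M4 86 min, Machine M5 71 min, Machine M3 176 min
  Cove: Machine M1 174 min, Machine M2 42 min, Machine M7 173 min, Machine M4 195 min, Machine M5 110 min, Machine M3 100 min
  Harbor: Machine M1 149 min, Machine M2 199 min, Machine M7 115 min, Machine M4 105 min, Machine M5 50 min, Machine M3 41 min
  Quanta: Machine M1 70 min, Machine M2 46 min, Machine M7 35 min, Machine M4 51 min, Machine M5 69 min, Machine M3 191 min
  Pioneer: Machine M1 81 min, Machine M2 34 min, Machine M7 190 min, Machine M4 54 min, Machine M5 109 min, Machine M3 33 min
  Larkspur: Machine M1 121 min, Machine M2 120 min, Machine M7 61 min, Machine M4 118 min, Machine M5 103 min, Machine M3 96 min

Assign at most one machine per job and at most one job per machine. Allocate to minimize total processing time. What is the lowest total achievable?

This is a one-to-one assignment (minimum-cost bipartite matching).
Optimal: Onyx→Machine M1 (37 min), Cove→Machine M2 (42 min), Harbor→Machine M5 (50 min), Quanta→Machine M4 (51 min), Pioneer→Machine M3 (33 min), Larkspur→Machine M7 (61 min) — total 37+42+50+51+33+61 = 274 min.
Min-entry greedy (repeatedly take the single cheapest remaining cell) gives 315 min, worse by 41.
Swapping Cove↔Quanta (Cove→Machine M4 195 min, Quanta→Machine M2 46 min) adds 148.
Checked against all permutations: 274 min is optimal.

Min total: 274 min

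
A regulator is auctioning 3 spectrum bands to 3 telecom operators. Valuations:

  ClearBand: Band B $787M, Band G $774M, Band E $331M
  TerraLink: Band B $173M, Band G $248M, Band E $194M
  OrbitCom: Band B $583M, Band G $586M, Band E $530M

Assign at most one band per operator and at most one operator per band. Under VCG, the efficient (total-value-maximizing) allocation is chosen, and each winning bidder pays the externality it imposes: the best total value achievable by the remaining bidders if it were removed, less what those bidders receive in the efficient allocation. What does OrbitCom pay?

OrbitCom pays $54M.

Efficient allocation: ClearBand→Band B ($787M), TerraLink→Band E ($194M), OrbitCom→Band G ($586M); total welfare W = $1567M.
OrbitCom receives Band G at value $586M, so the others get W − 586 = $981M.
Without OrbitCom: best allocation of the remaining 2 bidders over all 3 bands is ClearBand→Band B ($787M), TerraLink→Band G ($248M), total $1035M.
VCG payment = (others' best without OrbitCom) − (others' welfare with OrbitCom) = 1035 − 981 = $54M.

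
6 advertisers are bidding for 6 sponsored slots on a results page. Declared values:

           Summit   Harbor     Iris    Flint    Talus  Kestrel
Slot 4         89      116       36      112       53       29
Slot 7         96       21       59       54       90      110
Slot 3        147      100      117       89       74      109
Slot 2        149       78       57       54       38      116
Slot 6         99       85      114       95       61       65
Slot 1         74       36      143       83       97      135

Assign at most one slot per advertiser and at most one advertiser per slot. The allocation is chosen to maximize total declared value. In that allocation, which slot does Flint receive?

This is the linear assignment problem.
Optimal: Summit→Slot 3 ($147), Harbor→Slot 4 ($116), Iris→Slot 1 ($143), Flint→Slot 6 ($95), Talus→Slot 7 ($90), Kestrel→Slot 2 ($116) — total 147+116+143+95+90+116 = $707.
Flint's own top slot is Slot 4 ($112), but forcing Flint→Slot 4 and reassigning the rest optimally gives only $700 — worse by 7.

Flint receives Slot 6.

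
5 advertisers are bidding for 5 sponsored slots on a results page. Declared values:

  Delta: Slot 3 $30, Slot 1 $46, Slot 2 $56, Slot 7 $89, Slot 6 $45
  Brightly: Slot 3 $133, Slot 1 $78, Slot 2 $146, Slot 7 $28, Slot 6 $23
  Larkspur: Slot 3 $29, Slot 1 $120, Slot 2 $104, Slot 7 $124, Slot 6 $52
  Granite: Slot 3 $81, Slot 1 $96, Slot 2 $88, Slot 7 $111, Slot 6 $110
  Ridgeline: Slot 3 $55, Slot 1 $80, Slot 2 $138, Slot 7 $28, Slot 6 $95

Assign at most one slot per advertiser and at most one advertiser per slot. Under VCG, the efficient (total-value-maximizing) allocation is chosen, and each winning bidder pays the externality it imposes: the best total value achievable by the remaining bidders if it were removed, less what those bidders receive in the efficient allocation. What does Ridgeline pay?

Efficient allocation: Delta→Slot 7 ($89), Brightly→Slot 3 ($133), Larkspur→Slot 1 ($120), Granite→Slot 6 ($110), Ridgeline→Slot 2 ($138); total welfare W = $590.
Ridgeline receives Slot 2 at value $138, so the others get W − 138 = $452.
Without Ridgeline: best allocation of the remaining 4 bidders over all 5 slots is Delta→Slot 7 ($89), Brightly→Slot 2 ($146), Larkspur→Slot 1 ($120), Granite→Slot 6 ($110), total $465.
VCG payment = (others' best without Ridgeline) − (others' welfare with Ridgeline) = 465 − 452 = $13.

Ridgeline pays $13.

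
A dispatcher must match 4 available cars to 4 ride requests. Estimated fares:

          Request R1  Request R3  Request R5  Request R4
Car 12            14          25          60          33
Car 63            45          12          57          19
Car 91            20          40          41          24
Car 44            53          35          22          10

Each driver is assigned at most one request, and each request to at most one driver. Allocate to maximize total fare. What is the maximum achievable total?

Maximum total: $183

Optimal: Car 12→Request R4 ($33), Car 63→Request R5 ($57), Car 91→Request R3 ($40), Car 44→Request R1 ($53) — total 33+57+40+53 = $183.
Max-entry greedy (repeatedly take the single best remaining cell) gives $172, worse by 11.
Swapping Car 44↔Car 12 (Car 44→Request R4 $10, Car 12→Request R1 $14) loses 62.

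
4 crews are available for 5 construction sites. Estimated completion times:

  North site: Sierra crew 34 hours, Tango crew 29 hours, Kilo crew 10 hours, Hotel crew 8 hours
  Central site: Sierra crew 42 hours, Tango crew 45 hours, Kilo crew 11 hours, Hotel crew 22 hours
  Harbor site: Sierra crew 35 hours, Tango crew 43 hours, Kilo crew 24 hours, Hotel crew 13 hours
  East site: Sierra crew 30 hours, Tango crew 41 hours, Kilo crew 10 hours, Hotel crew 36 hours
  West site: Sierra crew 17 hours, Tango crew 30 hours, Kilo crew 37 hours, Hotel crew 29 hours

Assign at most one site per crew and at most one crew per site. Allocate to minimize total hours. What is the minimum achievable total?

Minimum total: 69 hours

Treat this as an assignment problem: match each crew to one site.
Optimal: Sierra crew→West site (17 hours), Tango crew→North site (29 hours), Kilo crew→East site (10 hours), Hotel crew→Harbor site (13 hours) — total 17+29+10+13 = 69 hours.
Swapping Kilo crew↔Sierra crew (Kilo crew→West site 37 hours, Sierra crew→East site 30 hours) adds 40.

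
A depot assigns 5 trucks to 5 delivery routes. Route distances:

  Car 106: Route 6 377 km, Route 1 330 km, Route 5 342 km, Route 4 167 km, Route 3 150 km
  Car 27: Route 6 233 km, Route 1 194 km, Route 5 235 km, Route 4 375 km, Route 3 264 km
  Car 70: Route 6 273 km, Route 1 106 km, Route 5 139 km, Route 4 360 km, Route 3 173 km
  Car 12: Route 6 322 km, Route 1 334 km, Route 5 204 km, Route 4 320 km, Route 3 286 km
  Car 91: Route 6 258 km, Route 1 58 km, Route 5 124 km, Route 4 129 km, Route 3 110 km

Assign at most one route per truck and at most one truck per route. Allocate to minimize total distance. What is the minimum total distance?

Optimal: Car 106→Route 4 (167 km), Car 27→Route 6 (233 km), Car 70→Route 1 (106 km), Car 12→Route 5 (204 km), Car 91→Route 3 (110 km) — total 167+233+106+204+110 = 820 km.
Row-greedy (each truck in turn takes its cheapest remaining route) gives 1061 km, worse by 241.

Minimum total: 820 km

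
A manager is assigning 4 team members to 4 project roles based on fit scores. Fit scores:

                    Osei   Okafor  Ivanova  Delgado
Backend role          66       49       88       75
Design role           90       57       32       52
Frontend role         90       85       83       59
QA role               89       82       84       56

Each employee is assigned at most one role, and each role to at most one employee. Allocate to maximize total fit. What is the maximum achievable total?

Maximum total: 334 pts

Optimal: Osei→Design role (90 pts), Okafor→Frontend role (85 pts), Ivanova→QA role (84 pts), Delgado→Backend role (75 pts) — total 90+85+84+75 = 334 pts.
Column-greedy (each role in turn goes to its best remaining employee) gives 319 pts, worse by 15.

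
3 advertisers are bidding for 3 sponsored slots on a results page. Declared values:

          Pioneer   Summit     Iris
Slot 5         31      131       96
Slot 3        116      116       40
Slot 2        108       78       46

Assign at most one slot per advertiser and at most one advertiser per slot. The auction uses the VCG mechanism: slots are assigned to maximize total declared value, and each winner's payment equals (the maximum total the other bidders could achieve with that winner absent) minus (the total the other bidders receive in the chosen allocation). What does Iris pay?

Iris pays $23.

Efficient allocation: Pioneer→Slot 2 ($108), Summit→Slot 3 ($116), Iris→Slot 5 ($96); total welfare W = $320.
Iris receives Slot 5 at value $96, so the others get W − 96 = $224.
Without Iris: best allocation of the remaining 2 bidders over all 3 slots is Pioneer→Slot 3 ($116), Summit→Slot 5 ($131), total $247.
VCG payment = (others' best without Iris) − (others' welfare with Iris) = 247 − 224 = $23.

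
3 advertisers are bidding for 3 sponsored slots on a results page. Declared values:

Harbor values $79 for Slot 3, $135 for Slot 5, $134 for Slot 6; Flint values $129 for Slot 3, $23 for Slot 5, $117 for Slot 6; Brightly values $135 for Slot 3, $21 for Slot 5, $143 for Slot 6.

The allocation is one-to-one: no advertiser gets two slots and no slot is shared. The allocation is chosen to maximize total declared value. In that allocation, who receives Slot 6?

This is the linear assignment problem.
Optimal: Harbor→Slot 5 ($135), Flint→Slot 3 ($129), Brightly→Slot 6 ($143) — total 135+129+143 = $407.
Column-greedy (each slot in turn goes to its best remaining advertiser) gives $387, worse by 20.
Swapping Harbor↔Brightly (Harbor→Slot 6 $134, Brightly→Slot 5 $21) loses 123.

Brightly receives Slot 6.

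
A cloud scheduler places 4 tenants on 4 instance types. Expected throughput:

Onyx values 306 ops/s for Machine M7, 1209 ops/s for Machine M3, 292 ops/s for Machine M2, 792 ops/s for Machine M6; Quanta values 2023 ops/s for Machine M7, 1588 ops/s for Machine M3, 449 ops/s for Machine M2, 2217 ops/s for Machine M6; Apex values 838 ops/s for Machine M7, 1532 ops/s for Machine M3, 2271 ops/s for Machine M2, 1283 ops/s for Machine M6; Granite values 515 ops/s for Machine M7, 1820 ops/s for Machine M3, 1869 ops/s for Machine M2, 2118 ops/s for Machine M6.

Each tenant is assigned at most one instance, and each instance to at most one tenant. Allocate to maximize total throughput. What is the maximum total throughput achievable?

Max total: 7621 ops/s

Optimal: Onyx→Machine M3 (1209 ops/s), Quanta→Machine M7 (2023 ops/s), Apex→Machine M2 (2271 ops/s), Granite→Machine M6 (2118 ops/s) — total 1209+2023+2271+2118 = 7621 ops/s.
Next-best assignment: Onyx→Machine M6, Quanta→Machine M7, Apex→Machine M2, Granite→Machine M3 = 6906 ops/s.
Swapping Onyx↔Quanta (Onyx→Machine M7 306 ops/s, Quanta→Machine M3 1588 ops/s) loses 1338.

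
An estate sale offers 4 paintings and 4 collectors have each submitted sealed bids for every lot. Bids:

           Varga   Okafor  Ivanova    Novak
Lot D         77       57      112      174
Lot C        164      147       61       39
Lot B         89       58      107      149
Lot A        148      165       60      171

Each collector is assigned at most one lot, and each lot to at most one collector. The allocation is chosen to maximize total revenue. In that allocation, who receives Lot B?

Optimal: Varga→Lot C ($164), Okafor→Lot A ($165), Ivanova→Lot B ($107), Novak→Lot D ($174) — total 164+165+107+174 = $610.
Next-best assignment: Varga→Lot C, Okafor→Lot A, Ivanova→Lot D, Novak→Lot B = $590.
Swapping Okafor↔Ivanova (Okafor→Lot B $58, Ivanova→Lot A $60) loses 154.
Ivanova's own top lot is Lot D ($112), but forcing Ivanova→Lot D and reassigning the rest optimally gives only $590 — worse by 20.

Ivanova receives Lot B.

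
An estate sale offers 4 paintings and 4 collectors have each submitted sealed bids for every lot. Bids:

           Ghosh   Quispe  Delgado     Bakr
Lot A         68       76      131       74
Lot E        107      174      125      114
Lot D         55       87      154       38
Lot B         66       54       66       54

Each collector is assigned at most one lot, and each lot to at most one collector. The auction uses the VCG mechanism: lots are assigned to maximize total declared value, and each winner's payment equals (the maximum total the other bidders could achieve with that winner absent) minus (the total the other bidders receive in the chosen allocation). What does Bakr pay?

Efficient allocation: Ghosh→Lot B ($66), Quispe→Lot E ($174), Delgado→Lot D ($154), Bakr→Lot A ($74); total welfare W = $468.
Bakr receives Lot A at value $74, so the others get W − 74 = $394.
Without Bakr: best allocation of the remaining 3 bidders over all 4 lots is Ghosh→Lot A ($68), Quispe→Lot E ($174), Delgado→Lot D ($154), total $396.
VCG payment = (others' best without Bakr) − (others' welfare with Bakr) = 396 − 394 = $2.

Bakr pays $2.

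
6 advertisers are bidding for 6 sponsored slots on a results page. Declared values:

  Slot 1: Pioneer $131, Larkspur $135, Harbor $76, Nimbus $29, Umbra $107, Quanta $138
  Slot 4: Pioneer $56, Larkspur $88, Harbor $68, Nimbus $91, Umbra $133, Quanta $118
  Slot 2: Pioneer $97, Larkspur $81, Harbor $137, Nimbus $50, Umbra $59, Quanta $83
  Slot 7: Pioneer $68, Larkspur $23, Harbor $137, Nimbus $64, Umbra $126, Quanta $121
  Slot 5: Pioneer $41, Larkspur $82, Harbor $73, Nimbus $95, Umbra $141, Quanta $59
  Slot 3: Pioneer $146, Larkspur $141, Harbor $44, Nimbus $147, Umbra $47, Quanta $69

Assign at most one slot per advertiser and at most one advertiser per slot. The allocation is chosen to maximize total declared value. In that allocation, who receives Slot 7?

Optimal: Pioneer→Slot 2 ($97), Larkspur→Slot 1 ($135), Harbor→Slot 7 ($137), Nimbus→Slot 3 ($147), Umbra→Slot 5 ($141), Quanta→Slot 4 ($118) — total 97+135+137+147+141+118 = $775.
Row-greedy (each advertiser in turn takes its best remaining slot) gives $767, worse by 8.
Next-best assignment: Pioneer→Slot 3, Larkspur→Slot 1, Harbor→Slot 2, Nimbus→Slot 4, Umbra→Slot 5, Quanta→Slot 7 = $771.
Harbor's own top slot is Slot 2 ($137), but forcing Harbor→Slot 2 and reassigning the rest optimally gives only $771 — worse by 4.

Harbor receives Slot 7.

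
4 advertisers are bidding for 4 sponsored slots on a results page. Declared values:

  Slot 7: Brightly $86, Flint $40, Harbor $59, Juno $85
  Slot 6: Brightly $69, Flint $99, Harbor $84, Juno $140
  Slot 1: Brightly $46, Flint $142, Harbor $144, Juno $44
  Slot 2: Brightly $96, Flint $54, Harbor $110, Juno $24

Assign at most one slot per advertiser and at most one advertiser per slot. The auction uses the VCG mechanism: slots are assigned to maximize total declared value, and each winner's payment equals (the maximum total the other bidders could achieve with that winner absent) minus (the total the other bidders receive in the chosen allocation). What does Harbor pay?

Harbor pays $10.

Efficient allocation: Brightly→Slot 7 ($86), Flint→Slot 1 ($142), Harbor→Slot 2 ($110), Juno→Slot 6 ($140); total welfare W = $478.
Harbor receives Slot 2 at value $110, so the others get W − 110 = $368.
Without Harbor: best allocation of the remaining 3 bidders over all 4 slots is Brightly→Slot 2 ($96), Flint→Slot 1 ($142), Juno→Slot 6 ($140), total $378.
VCG payment = (others' best without Harbor) − (others' welfare with Harbor) = 378 − 368 = $10.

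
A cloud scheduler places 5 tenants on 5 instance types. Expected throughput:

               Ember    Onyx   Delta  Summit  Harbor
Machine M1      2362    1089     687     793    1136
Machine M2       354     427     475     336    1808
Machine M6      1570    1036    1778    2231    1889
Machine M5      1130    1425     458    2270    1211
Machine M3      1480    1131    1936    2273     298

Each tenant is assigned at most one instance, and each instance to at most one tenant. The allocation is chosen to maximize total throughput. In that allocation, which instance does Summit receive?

Summit receives Machine M6.

Optimal: Ember→Machine M1 (2362 ops/s), Onyx→Machine M5 (1425 ops/s), Delta→Machine M3 (1936 ops/s), Summit→Machine M6 (2231 ops/s), Harbor→Machine M2 (1808 ops/s) — total 2362+1425+1936+2231+1808 = 9762 ops/s.
Max-entry greedy (repeatedly take the single best remaining cell) gives 8424 ops/s, worse by 1338.
Swapping Delta↔Summit (Delta→Machine M6 1778 ops/s, Summit→Machine M3 2273 ops/s) loses 116.
Summit's own top instance is Machine M3 (2273 ops/s), but forcing Summit→Machine M3 and reassigning the rest optimally gives only 9646 ops/s — worse by 116.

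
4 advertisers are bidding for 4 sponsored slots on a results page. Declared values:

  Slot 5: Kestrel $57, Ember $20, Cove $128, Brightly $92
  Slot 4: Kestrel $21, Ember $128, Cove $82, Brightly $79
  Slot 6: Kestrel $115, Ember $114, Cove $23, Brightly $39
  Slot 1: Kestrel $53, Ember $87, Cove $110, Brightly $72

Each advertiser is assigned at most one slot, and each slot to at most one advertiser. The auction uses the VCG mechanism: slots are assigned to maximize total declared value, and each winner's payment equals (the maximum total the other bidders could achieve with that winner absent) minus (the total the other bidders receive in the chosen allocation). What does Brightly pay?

Brightly pays $18.

Efficient allocation: Kestrel→Slot 6 ($115), Ember→Slot 4 ($128), Cove→Slot 1 ($110), Brightly→Slot 5 ($92); total welfare W = $445.
Brightly receives Slot 5 at value $92, so the others get W − 92 = $353.
Without Brightly: best allocation of the remaining 3 bidders over all 4 slots is Kestrel→Slot 6 ($115), Ember→Slot 4 ($128), Cove→Slot 5 ($128), total $371.
VCG payment = (others' best without Brightly) − (others' welfare with Brightly) = 371 − 353 = $18.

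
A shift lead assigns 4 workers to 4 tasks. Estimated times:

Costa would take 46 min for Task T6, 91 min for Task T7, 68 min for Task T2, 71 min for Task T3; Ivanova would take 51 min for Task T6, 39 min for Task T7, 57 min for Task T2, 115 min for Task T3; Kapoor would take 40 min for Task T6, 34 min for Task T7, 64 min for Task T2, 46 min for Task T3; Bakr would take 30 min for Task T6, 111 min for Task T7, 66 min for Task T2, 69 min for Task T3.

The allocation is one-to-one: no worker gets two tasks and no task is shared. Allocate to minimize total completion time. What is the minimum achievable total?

Minimum total: 183 min

This is a one-to-one assignment (minimum-cost bipartite matching).
Optimal: Costa→Task T2 (68 min), Ivanova→Task T7 (39 min), Kapoor→Task T3 (46 min), Bakr→Task T6 (30 min) — total 68+39+46+30 = 183 min.
Min-entry greedy (repeatedly take the single cheapest remaining cell) gives 192 min, worse by 9.
Next-best assignment: Costa→Task T3, Ivanova→Task T2, Kapoor→Task T7, Bakr→Task T6 = 192 min.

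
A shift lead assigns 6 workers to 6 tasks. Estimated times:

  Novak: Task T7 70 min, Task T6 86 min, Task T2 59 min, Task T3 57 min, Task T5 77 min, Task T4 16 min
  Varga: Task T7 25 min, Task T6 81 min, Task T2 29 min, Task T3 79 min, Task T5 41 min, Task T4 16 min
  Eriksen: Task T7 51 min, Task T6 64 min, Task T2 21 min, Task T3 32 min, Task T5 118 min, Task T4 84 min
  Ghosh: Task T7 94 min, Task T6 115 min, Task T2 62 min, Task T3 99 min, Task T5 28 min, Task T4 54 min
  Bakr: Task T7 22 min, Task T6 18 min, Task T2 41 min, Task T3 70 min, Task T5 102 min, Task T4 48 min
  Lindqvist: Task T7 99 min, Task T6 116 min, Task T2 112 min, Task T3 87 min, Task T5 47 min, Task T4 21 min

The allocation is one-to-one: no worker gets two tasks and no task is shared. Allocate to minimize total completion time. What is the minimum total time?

Optimal: Novak→Task T3 (57 min), Varga→Task T7 (25 min), Eriksen→Task T2 (21 min), Ghosh→Task T5 (28 min), Bakr→Task T6 (18 min), Lindqvist→Task T4 (21 min) — total 57+25+21+28+18+21 = 170 min.
Min-entry greedy (repeatedly take the single cheapest remaining cell) gives 195 min, worse by 25.
Checked against all permutations: 170 min is optimal.

Minimum total: 170 min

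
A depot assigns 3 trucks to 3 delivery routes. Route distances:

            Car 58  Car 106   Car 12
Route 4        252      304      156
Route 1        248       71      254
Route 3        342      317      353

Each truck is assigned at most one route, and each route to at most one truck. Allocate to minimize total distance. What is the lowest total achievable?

Min total: 569 km

Optimal: Car 58→Route 3 (342 km), Car 106→Route 1 (71 km), Car 12→Route 4 (156 km) — total 342+71+156 = 569 km.
Row-greedy (each truck in turn takes its cheapest remaining route) gives 905 km, worse by 336.
Next-best assignment: Car 58→Route 4, Car 106→Route 1, Car 12→Route 3 = 676 km.
Swapping Car 12↔Car 58 (Car 12→Route 3 353 km, Car 58→Route 4 252 km) adds 107.
Checked against all permutations: 569 km is optimal.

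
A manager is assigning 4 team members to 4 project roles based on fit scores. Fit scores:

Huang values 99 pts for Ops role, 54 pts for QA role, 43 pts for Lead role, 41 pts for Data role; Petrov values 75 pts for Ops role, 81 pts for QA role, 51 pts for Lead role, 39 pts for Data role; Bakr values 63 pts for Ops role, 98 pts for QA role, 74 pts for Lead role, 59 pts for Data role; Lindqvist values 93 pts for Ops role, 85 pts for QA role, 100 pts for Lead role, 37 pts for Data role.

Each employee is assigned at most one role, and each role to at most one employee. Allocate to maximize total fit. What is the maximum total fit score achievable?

Optimal: Huang→Ops role (99 pts), Petrov→QA role (81 pts), Bakr→Data role (59 pts), Lindqvist→Lead role (100 pts) — total 99+81+59+100 = 339 pts.
Column-greedy (each role in turn goes to its best remaining employee) gives 336 pts, worse by 3.
Next-best assignment: Huang→Ops role, Petrov→Data role, Bakr→QA role, Lindqvist→Lead role = 336 pts.
No other one-to-one assignment exceeds 339 pts.

Maximum total: 339 pts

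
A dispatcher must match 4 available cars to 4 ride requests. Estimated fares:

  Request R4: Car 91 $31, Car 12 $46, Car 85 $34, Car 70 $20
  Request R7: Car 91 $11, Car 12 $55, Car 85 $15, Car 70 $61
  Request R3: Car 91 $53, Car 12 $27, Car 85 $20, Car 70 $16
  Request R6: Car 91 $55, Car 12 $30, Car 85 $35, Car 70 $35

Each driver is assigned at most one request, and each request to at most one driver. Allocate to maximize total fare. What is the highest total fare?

Max total: $195

Treat this as an assignment problem: match each driver to one request.
Optimal: Car 91→Request R3 ($53), Car 12→Request R4 ($46), Car 85→Request R6 ($35), Car 70→Request R7 ($61) — total 53+46+35+61 = $195.
Max-entry greedy (repeatedly take the single best remaining cell) gives $182, worse by 13.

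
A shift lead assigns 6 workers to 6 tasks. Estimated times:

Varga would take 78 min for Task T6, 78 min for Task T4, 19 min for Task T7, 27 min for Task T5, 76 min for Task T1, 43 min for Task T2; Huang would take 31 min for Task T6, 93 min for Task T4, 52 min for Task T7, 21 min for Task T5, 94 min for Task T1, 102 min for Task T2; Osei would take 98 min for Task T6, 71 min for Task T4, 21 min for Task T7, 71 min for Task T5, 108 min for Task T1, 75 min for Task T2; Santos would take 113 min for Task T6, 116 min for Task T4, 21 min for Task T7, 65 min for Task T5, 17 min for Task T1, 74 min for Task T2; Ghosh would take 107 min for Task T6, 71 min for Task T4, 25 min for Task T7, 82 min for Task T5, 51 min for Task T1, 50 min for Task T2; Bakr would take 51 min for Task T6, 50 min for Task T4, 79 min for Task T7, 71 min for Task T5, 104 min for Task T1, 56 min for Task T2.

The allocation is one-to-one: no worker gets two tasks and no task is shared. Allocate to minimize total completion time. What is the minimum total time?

Optimal: Varga→Task T5 (27 min), Huang→Task T6 (31 min), Osei→Task T7 (21 min), Santos→Task T1 (17 min), Ghosh→Task T2 (50 min), Bakr→Task T4 (50 min) — total 27+31+21+17+50+50 = 196 min.
Min-entry greedy (repeatedly take the single cheapest remaining cell) gives 255 min, worse by 59.

Minimum total: 196 min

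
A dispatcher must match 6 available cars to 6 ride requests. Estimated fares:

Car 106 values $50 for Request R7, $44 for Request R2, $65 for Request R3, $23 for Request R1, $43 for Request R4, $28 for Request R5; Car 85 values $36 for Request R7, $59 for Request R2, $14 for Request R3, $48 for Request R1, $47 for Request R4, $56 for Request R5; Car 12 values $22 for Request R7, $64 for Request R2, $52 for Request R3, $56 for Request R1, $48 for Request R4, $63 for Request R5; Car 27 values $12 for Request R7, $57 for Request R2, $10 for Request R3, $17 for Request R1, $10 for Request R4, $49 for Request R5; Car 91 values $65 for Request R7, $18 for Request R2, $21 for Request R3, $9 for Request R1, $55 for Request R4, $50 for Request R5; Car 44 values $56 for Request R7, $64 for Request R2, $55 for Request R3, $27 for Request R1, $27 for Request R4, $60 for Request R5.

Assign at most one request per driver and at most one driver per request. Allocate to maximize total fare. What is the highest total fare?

Optimal: Car 106→Request R3 ($65), Car 85→Request R4 ($47), Car 12→Request R1 ($56), Car 27→Request R2 ($57), Car 91→Request R7 ($65), Car 44→Request R5 ($60) — total 65+47+56+57+65+60 = $350.
Row-greedy (each driver in turn takes its best remaining request) gives $296, worse by 54.
Next-best assignment: Car 106→Request R3, Car 85→Request R4, Car 12→Request R1, Car 27→Request R5, Car 91→Request R7, Car 44→Request R2 = $346.
Checked against all permutations: $350 is optimal.

Max total: $350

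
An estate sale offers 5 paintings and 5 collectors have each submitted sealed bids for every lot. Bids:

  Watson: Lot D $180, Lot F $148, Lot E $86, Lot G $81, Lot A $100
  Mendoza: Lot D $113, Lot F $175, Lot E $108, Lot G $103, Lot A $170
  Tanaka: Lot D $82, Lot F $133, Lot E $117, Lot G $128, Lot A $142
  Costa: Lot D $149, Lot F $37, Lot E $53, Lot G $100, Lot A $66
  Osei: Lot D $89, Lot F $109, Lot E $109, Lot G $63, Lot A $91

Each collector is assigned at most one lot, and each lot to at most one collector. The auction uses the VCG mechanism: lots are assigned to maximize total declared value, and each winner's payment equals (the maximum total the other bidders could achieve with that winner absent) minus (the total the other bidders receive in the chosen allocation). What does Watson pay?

Efficient allocation: Watson→Lot D ($180), Mendoza→Lot F ($175), Tanaka→Lot A ($142), Costa→Lot G ($100), Osei→Lot E ($109); total welfare W = $706.
Watson receives Lot D at value $180, so the others get W − 180 = $526.
Without Watson: best allocation of the remaining 4 bidders over all 5 lots is Mendoza→Lot F ($175), Tanaka→Lot A ($142), Costa→Lot D ($149), Osei→Lot E ($109), total $575.
VCG payment = (others' best without Watson) − (others' welfare with Watson) = 575 − 526 = $49.

Watson pays $49.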